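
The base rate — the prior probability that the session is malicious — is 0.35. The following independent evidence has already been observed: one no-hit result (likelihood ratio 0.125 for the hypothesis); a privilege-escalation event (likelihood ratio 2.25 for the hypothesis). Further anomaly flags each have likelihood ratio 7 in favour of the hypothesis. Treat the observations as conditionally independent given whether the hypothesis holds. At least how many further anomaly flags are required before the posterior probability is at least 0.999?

5

Prior odds = 0.35/0.65 = 7/13.
Combined Bayes factor of the evidence already in hand = 0.125 × 2.25 = 0.28125.
Odds after that evidence = (7/13) × 0.28125 = 63/416.
Target odds = 0.999/0.001 = 999.
Need 7ⁿ ≥ 999 ÷ (63/416) = 46176/7.
7⁴ = 2401 falls short of 46176/7 but 7⁵ = 16807 reaches it, so n = 5.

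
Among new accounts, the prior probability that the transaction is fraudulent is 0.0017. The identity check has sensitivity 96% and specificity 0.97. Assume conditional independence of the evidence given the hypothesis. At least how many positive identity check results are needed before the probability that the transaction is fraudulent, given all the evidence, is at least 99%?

Prior odds: 0.0017 ÷ 0.9983 = 17/9983.
False-positive rate = 1 − 0.97 = 0.03; likelihood ratio of a positive = 0.96/0.03 = 32.
Target posterior odds = 0.99/0.01 = 99.
Need (17/9983) × 32ⁿ ≥ 99, i.e. 32ⁿ ≥ 988317/17.
32³ = 32768 falls short of 988317/17 but 32⁴ = 1048576 reaches it, so n = 4.

4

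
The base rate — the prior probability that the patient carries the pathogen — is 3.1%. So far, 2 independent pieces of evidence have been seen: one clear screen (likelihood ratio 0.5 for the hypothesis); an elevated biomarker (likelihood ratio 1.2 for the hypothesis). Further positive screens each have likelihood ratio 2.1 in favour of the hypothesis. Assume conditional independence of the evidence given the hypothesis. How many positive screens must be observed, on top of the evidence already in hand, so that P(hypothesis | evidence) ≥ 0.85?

8

Prior odds = 0.031/0.969 = 31/969.
Combined Bayes factor of the evidence already in hand = 0.5 × 1.2 = 0.6.
Odds after that evidence = (31/969) × 0.6 = 31/1615.
Target odds = 0.85/0.15 = 17/3.
Need 2.1ⁿ ≥ 17/3 ÷ (31/1615) = 27455/93.
2.1⁷ ≈180.109 falls short of 27455/93 but 2.1⁸ ≈378.229 reaches it, so n = 8.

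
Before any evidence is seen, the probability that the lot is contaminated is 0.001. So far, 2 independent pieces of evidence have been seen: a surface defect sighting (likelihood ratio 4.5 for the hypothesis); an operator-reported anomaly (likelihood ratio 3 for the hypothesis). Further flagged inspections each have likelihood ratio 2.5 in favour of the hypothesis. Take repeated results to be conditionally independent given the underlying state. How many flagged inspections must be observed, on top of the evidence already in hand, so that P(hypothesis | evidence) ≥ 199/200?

11

Prior odds = 0.001/0.999 = 1/999.
Combined Bayes factor of the evidence already in hand = 4.5 × 3 = 13.5.
Odds after that evidence = (1/999) × 13.5 = 1/74.
Target odds = 0.995/0.005 = 199.
Need 2.5ⁿ ≥ 199 ÷ (1/74) = 14726.
2.5¹⁰ = 9765625/1024 falls short of 14726 but 2.5¹¹ = 48828125/2048 reaches it, so n = 11.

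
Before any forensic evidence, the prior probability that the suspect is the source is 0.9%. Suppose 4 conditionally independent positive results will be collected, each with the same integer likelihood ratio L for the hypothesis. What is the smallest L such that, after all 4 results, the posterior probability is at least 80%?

5

Prior odds = 0.009/0.991 = 9/991.
Target odds = 0.8/0.2 = 4.
Need L⁴ ≥ 4 ÷ (9/991) = 3964/9.
4⁴ = 256 < 3964/9 ≤ 625 = 5⁴, so L = 5.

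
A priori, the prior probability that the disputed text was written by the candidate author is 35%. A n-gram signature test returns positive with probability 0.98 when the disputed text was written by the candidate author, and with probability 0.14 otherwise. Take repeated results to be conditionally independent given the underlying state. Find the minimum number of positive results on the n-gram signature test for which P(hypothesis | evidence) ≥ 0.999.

Prior odds: 0.35 ÷ 0.65 = 7/13.
Likelihood ratio of a positive result = 0.98/0.14 = 7.
Target posterior odds = 0.999/0.001 = 999.
Require 7ⁿ ≥ 999 ÷ (7/13) = 12987/7.
7³ = 343 falls short of 12987/7 but 7⁴ = 2401 reaches it, so n = 4.

4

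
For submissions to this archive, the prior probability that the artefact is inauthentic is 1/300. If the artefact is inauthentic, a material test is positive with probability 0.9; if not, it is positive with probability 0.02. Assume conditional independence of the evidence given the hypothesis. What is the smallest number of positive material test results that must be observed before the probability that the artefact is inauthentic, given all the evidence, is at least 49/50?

3

Prior odds = (1/300)/(299/300) = 1/299.
Likelihood ratio of a positive = 0.9/0.02 = 45.
Target odds: 0.98 ÷ 0.02 = 49.
Need (1/299) × 45ⁿ ≥ 49, i.e. 45ⁿ ≥ 14651.
45² = 2025 falls short of 14651 but 45³ = 91125 reaches it, so n = 3.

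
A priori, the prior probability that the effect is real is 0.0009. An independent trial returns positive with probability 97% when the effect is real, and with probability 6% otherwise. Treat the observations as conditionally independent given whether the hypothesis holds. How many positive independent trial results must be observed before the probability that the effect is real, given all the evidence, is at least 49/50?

4

Prior odds: 0.0009 ÷ 0.9991 = 9/9991.
Likelihood ratio of a positive result = 0.97/0.06 = 97/6.
Target posterior odds = 0.98/0.02 = 49.
Need (9/9991) × (97/6)ⁿ ≥ 49, i.e. (97/6)ⁿ ≥ 489559/9.
(97/6)³ = 912673/216 falls short of 489559/9 but (97/6)⁴ = 88529281/1296 reaches it, so n = 4.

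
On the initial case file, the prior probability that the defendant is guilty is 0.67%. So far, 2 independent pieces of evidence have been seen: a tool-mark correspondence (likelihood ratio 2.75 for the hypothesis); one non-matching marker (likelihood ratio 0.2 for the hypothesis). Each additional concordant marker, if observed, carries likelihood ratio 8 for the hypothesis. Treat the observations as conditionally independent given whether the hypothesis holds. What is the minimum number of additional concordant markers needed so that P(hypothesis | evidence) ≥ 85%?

Prior odds = 0.0067/0.9933 = 67/9933.
Combined Bayes factor of the evidence already in hand = 2.75 × 0.2 = 0.55.
Odds after that evidence = (67/9933) × 0.55 = 67/18060.
Target odds = 0.85/0.15 = 17/3.
Need 8ⁿ ≥ 17/3 ÷ (67/18060) = 102340/67.
8³ = 512 falls short of 102340/67 but 8⁴ = 4096 reaches it, so n = 4.

4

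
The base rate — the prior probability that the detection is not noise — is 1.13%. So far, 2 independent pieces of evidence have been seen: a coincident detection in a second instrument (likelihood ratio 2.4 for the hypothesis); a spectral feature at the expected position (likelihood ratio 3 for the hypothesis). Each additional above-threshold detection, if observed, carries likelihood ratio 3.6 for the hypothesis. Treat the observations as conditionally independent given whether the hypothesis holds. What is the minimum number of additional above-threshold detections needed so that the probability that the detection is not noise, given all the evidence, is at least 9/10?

4

Prior odds = 0.0113/0.9887 = 113/9887.
Combined Bayes factor of the evidence already in hand = 2.4 × 3 = 7.2.
Odds after that evidence = (113/9887) × 7.2 = 4068/49435.
Target odds = 0.9/0.1 = 9.
Need 3.6ⁿ ≥ 9 ÷ (4068/49435) = 49435/452.
3.6³ = 46.656 falls short of 49435/452 but 3.6⁴ = 167.9616 reaches it, so n = 4.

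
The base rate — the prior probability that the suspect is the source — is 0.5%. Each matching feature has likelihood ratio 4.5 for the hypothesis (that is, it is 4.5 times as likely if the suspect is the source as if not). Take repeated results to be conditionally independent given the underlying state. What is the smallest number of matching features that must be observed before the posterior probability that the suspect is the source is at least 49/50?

7

Prior odds = 0.005/0.995 = 1/199.
Likelihood ratio per matching feature = 4.5.
Target odds: 0.98 ÷ 0.02 = 49.
Need (1/199) × 4.5ⁿ ≥ 49, i.e. 4.5ⁿ ≥ 9751.
4.5⁶ = 8303.765625 falls short of 9751 but 4.5⁷ = 4782969/128 reaches it, so n = 7.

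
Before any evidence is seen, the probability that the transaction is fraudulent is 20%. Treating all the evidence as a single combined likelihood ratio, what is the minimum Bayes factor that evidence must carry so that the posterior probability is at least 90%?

36

Prior odds = 0.2/0.8 = 0.25.
Target odds = 0.9/0.1 = 9.
Required Bayes factor = 9 ÷ 0.25 = 36.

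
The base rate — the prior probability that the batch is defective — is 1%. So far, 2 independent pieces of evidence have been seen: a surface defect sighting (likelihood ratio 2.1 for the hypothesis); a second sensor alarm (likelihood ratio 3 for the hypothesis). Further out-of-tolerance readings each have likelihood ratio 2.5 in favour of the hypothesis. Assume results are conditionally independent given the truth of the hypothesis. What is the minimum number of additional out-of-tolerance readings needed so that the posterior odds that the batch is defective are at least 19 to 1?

7

Prior odds = 0.01/0.99 = 1/99.
Combined Bayes factor of the evidence already in hand = 2.1 × 3 = 6.3.
Odds after that evidence = (1/99) × 6.3 = 7/110.
Target odds = 19.
Need 2.5ⁿ ≥ 19 ÷ (7/110) = 2090/7.
2.5⁶ = 244.140625 falls short of 2090/7 but 2.5⁷ = 610.3515625 reaches it, so n = 7.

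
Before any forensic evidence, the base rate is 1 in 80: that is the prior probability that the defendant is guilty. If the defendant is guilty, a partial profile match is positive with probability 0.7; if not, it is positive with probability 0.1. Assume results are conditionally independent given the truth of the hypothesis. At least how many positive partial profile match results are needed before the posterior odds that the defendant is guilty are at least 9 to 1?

4

Prior odds: 0.0125 ÷ 0.9875 = 1/79.
Likelihood ratio of a positive = 0.7/0.1 = 7.
Target odds = 9.
Require 7ⁿ ≥ 9 ÷ (1/79) = 711.
7³ = 343 falls short of 711 but 7⁴ = 2401 reaches it, so n = 4.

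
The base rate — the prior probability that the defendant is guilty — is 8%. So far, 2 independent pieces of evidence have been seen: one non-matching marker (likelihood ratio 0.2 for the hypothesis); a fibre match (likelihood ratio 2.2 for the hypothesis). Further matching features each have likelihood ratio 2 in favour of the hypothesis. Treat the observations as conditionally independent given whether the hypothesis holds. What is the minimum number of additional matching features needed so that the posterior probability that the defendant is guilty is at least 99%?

12

Prior odds = 0.08/0.92 = 2/23.
Combined Bayes factor of the evidence already in hand = 0.2 × 2.2 = 0.44.
Odds after that evidence = (2/23) × 0.44 = 22/575.
Target odds = 0.99/0.01 = 99.
Need 2ⁿ ≥ 99 ÷ (22/575) = 2587.5.
2¹¹ = 2048 falls short of 2587.5 but 2¹² = 4096 reaches it, so n = 12.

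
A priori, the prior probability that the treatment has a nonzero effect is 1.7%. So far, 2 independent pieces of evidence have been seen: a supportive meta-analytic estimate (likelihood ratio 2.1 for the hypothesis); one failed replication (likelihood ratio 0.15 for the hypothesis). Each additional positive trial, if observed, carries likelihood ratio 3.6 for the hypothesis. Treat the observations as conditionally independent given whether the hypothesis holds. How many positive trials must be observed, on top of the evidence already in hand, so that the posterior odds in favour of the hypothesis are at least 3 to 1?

5

Prior odds = 0.017/0.983 = 17/983.
Combined Bayes factor of the evidence already in hand = 2.1 × 0.15 = 0.315.
Odds after that evidence = (17/983) × 0.315 = 1071/196600.
Target odds = 3.
Need 3.6ⁿ ≥ 3 ÷ (1071/196600) = 196600/357.
3.6⁴ = 167.9616 falls short of 196600/357 but 3.6⁵ = 604.66176 reaches it, so n = 5.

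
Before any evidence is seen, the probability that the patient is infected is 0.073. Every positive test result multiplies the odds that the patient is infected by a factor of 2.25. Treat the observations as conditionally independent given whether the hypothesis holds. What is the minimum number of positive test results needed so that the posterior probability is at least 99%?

9

Prior odds = 0.073/0.927 = 73/927.
Likelihood ratio per positive test result = 2.25.
Target odds: 0.99 ÷ 0.01 = 99.
Require 2.25ⁿ ≥ 99 ÷ (73/927) = 91773/73.
2.25⁸ = 43046721/65536 falls short of 91773/73 but 2.25⁹ = 387420489/262144 reaches it, so n = 9.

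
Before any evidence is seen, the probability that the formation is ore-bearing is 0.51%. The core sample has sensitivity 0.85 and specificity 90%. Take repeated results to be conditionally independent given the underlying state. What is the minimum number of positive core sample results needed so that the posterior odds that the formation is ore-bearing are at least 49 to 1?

5

Prior odds: 0.0051 ÷ 0.9949 = 51/9949.
False-positive rate = 1 − 0.9 = 0.1; likelihood ratio of a positive = 0.85/0.1 = 8.5.
Target odds = 49.
Require 8.5ⁿ ≥ 49 ÷ (51/9949) = 487501/51.
8.5⁴ = 5220.0625 falls short of 487501/51 but 8.5⁵ = 44370.53125 reaches it, so n = 5.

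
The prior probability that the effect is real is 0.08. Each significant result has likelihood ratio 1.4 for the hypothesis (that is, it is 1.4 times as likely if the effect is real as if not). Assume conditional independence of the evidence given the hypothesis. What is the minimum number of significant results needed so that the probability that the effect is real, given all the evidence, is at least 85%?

Prior odds = 0.08/0.92 = 2/23.
Likelihood ratio per significant result = 1.4.
Target posterior odds = 0.85/0.15 = 17/3.
Need (2/23) × 1.4ⁿ ≥ 17/3, i.e. 1.4ⁿ ≥ 391/6.
1.4¹² ≈56.6939 falls short of 391/6 but 1.4¹³ ≈79.3715 reaches it, so n = 13.

13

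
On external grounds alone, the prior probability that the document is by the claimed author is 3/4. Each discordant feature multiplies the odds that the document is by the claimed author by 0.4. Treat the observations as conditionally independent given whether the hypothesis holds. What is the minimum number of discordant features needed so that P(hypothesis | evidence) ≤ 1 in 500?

Prior odds = 0.75/0.25 = 3.
Likelihood ratio per discordant feature = 0.4.
Target odds: 0.002 ÷ 0.998 = 1/499.
Need 3 × 0.4ⁿ ≤ 1/499, i.e. 0.4ⁿ ≤ 1/1497.
0.4⁷ = 128/78125 is still above 1/1497 but 0.4⁸ = 256/390625 is at or below it, so n = 8.

8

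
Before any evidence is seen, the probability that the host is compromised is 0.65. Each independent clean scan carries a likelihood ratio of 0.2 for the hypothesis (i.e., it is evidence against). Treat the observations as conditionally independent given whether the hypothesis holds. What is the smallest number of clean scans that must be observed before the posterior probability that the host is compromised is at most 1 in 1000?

Prior odds = 0.65/0.35 = 13/7.
Likelihood ratio per clean scan = 0.2.
Target posterior odds = 0.001/0.999 = 1/999.
Need (13/7) × 0.2ⁿ ≤ 1/999, i.e. 0.2ⁿ ≤ 7/12987.
0.2⁴ = 0.0016 is still above 7/12987 but 0.2⁵ = 0.00032 is at or below it, so n = 5.

5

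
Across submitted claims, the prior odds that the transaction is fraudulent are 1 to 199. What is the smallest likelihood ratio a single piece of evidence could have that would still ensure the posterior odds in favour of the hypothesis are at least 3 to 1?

597

Prior odds = 1/199.
Target odds = 3.
Required Bayes factor = 3 ÷ (1/199) = 597.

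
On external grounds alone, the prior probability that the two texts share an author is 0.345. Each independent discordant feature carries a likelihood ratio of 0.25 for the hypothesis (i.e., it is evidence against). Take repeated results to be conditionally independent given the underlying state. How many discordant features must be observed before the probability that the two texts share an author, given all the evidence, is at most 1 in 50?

3

Prior odds: 0.345 ÷ 0.655 = 69/131.
Likelihood ratio per discordant feature = 0.25.
Target odds: 0.02 ÷ 0.98 = 1/49.
Need (69/131) × 0.25ⁿ ≤ 1/49, i.e. 0.25ⁿ ≤ 131/3381.
0.25² = 0.0625 is still above 131/3381 but 0.25³ = 0.015625 is at or below it, so n = 3.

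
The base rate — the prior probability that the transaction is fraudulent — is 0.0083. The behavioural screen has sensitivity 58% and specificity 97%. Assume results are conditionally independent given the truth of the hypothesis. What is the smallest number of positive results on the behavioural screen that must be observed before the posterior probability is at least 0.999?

4

Prior odds: 0.0083 ÷ 0.9917 = 83/9917.
False-positive rate = 1 − 0.97 = 0.03; likelihood ratio of a positive = 0.58/0.03 = 58/3.
Target posterior odds = 0.999/0.001 = 999.
Require (58/3)ⁿ ≥ 999 ÷ (83/9917) = 9907083/83.
(58/3)³ = 195112/27 falls short of 9907083/83 but (58/3)⁴ = 11316496/81 reaches it, so n = 4.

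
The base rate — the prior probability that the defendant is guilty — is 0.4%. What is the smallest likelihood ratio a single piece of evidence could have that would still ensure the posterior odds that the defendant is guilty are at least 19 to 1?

Prior odds = 0.004/0.996 = 1/249.
Target odds = 19.
Required Bayes factor = 19 ÷ (1/249) = 4731.

4731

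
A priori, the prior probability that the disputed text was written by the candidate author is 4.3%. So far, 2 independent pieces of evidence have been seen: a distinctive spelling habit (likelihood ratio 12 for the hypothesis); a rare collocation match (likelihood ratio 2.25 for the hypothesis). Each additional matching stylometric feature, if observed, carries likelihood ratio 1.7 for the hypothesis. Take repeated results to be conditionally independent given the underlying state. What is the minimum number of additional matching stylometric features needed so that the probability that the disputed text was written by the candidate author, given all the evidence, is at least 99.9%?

Prior odds = 0.043/0.957 = 43/957.
Combined Bayes factor of the evidence already in hand = 12 × 2.25 = 27.
Odds after that evidence = (43/957) × 27 = 387/319.
Target odds = 0.999/0.001 = 999.
Need 1.7ⁿ ≥ 999 ÷ (387/319) = 35409/43.
1.7¹² ≈582.622 falls short of 35409/43 but 1.7¹³ ≈990.458 reaches it, so n = 13.

13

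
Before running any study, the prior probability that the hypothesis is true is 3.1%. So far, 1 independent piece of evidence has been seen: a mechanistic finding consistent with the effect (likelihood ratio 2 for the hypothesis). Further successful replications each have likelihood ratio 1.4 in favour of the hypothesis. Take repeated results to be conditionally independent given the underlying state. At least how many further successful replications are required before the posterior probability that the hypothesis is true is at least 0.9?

Prior odds = 0.031/0.969 = 31/969.
Bayes factor of the evidence already in hand = 2.
Odds after that evidence = (31/969) × 2 = 62/969.
Target odds = 0.9/0.1 = 9.
Need 1.4ⁿ ≥ 9 ÷ (62/969) = 8721/62.
1.4¹⁴ ≈111.12 falls short of 8721/62 but 1.4¹⁵ ≈155.568 reaches it, so n = 15.

15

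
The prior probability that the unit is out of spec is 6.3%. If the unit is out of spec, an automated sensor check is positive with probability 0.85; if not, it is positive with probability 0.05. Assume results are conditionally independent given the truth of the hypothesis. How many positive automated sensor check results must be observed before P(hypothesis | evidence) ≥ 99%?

Prior odds = 0.063/0.937 = 63/937.
Likelihood ratio of a positive = 0.85/0.05 = 17.
Target posterior odds = 0.99/0.01 = 99.
Require 17ⁿ ≥ 99 ÷ (63/937) = 10307/7.
17² = 289 falls short of 10307/7 but 17³ = 4913 reaches it, so n = 3.

3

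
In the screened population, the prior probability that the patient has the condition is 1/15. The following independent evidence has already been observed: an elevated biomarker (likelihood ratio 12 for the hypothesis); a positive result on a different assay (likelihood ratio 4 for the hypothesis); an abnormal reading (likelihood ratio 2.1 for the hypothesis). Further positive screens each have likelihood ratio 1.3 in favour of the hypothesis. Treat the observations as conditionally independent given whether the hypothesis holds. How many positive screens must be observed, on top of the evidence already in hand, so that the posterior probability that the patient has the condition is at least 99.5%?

Prior odds = (1/15)/(14/15) = 1/14.
Combined Bayes factor of the evidence already in hand = 12 × 4 × 2.1 = 100.8.
Odds after that evidence = (1/14) × 100.8 = 7.2.
Target odds = 0.995/0.005 = 199.
Need 1.3ⁿ ≥ 199 ÷ 7.2 = 995/36.
1.3¹² ≈23.2981 falls short of 995/36 but 1.3¹³ ≈30.2875 reaches it, so n = 13.

13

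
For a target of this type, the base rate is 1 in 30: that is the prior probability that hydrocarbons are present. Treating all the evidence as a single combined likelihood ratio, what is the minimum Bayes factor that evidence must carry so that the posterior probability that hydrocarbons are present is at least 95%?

551

Prior odds = (1/30)/(29/30) = 1/29.
Target odds = 0.95/0.05 = 19.
Required Bayes factor = 19 ÷ (1/29) = 551.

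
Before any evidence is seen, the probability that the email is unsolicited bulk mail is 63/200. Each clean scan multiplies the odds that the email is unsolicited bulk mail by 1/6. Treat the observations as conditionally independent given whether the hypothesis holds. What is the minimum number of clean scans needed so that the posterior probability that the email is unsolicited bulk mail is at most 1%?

3

Prior odds: 0.315 ÷ 0.685 = 63/137.
Likelihood ratio per clean scan = 1/6.
Target odds: 0.01 ÷ 0.99 = 1/99.
Need (63/137) × (1/6)ⁿ ≤ 1/99, i.e. (1/6)ⁿ ≤ 137/6237.
(1/6)² = 1/36 is still above 137/6237 but (1/6)³ = 1/216 is at or below it, so n = 3.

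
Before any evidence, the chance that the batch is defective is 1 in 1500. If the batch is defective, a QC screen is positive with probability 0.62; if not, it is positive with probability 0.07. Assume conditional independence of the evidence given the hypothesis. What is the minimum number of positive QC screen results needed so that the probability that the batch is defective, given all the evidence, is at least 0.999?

Prior odds: (1/1500) ÷ (1499/1500) = 1/1499.
Likelihood ratio of a positive = 0.62/0.07 = 62/7.
Target odds: 0.999 ÷ 0.001 = 999.
Need (1/1499) × (62/7)ⁿ ≥ 999, i.e. (62/7)ⁿ ≥ 1497501.
(62/7)⁶ ≈482794 falls short of 1497501 but (62/7)⁷ ≈4.27618e+06 reaches it, so n = 7.

7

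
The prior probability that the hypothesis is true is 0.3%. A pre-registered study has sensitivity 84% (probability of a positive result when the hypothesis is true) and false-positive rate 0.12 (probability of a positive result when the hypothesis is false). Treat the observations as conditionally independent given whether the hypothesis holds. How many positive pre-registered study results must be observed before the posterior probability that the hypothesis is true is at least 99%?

Prior odds = 0.003/0.997 = 3/997.
Likelihood ratio of a positive result = 0.84/0.12 = 7.
Target posterior odds = 0.99/0.01 = 99.
Need (3/997) × 7ⁿ ≥ 99, i.e. 7ⁿ ≥ 32901.
7⁵ = 16807 falls short of 32901 but 7⁶ = 117649 reaches it, so n = 6.

6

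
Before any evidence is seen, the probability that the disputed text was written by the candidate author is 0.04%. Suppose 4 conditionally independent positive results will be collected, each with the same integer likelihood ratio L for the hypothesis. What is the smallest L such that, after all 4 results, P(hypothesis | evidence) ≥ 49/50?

Prior odds = 0.0004/0.9996 = 1/2499.
Target odds = 0.98/0.02 = 49.
Need L⁴ ≥ 49 ÷ (1/2499) = 122451.
18⁴ = 104976 < 122451 ≤ 130321 = 19⁴, so L = 19.

19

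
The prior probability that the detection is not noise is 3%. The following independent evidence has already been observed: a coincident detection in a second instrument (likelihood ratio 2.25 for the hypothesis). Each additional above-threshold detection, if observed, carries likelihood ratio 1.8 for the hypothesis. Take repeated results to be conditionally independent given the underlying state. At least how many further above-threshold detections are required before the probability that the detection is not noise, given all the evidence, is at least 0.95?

Prior odds = 0.03/0.97 = 3/97.
Bayes factor of the evidence already in hand = 2.25.
Odds after that evidence = (3/97) × 2.25 = 27/388.
Target odds = 0.95/0.05 = 19.
Need 1.8ⁿ ≥ 19 ÷ (27/388) = 7372/27.
1.8⁹ = 387420489/1953125 falls short of 7372/27 but 1.8¹⁰ ≈357.047 reaches it, so n = 10.

10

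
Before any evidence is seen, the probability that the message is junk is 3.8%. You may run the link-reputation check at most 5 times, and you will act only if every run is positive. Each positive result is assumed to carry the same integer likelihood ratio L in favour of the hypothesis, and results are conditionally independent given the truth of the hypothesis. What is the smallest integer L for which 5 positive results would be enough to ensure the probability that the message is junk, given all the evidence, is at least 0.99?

Prior odds = 0.038/0.962 = 19/481.
Target odds = 0.99/0.01 = 99.
Need L⁵ ≥ 99 ÷ (19/481) = 47619/19.
4⁵ = 1024 < 47619/19 ≤ 3125 = 5⁵, so L = 5.

5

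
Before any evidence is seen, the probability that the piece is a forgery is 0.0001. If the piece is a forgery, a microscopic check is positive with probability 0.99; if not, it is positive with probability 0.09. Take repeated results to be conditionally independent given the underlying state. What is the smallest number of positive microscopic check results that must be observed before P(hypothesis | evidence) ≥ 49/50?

Prior odds = 0.0001/0.9999 = 1/9999.
Likelihood ratio of a positive = 0.99/0.09 = 11.
Target odds: 0.98 ÷ 0.02 = 49.
Require 11ⁿ ≥ 49 ÷ (1/9999) = 489951.
11⁵ = 161051 falls short of 489951 but 11⁶ = 1771561 reaches it, so n = 6.

6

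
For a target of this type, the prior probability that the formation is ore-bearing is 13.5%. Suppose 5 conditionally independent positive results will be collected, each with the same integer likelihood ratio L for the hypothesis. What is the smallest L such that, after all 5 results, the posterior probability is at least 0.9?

3

Prior odds = 0.135/0.865 = 27/173.
Target odds = 0.9/0.1 = 9.
Need L⁵ ≥ 9 ÷ (27/173) = 173/3.
2⁵ = 32 < 173/3 ≤ 243 = 3⁵, so L = 3.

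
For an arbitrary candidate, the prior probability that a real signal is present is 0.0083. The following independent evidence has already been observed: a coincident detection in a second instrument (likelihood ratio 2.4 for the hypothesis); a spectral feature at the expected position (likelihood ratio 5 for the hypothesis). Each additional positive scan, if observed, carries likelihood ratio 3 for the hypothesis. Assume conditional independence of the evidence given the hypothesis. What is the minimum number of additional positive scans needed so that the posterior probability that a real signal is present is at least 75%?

Prior odds = 0.0083/0.9917 = 83/9917.
Combined Bayes factor of the evidence already in hand = 2.4 × 5 = 12.
Odds after that evidence = (83/9917) × 12 = 996/9917.
Target odds = 0.75/0.25 = 3.
Need 3ⁿ ≥ 3 ÷ (996/9917) = 9917/332.
3³ = 27 falls short of 9917/332 but 3⁴ = 81 reaches it, so n = 4.

4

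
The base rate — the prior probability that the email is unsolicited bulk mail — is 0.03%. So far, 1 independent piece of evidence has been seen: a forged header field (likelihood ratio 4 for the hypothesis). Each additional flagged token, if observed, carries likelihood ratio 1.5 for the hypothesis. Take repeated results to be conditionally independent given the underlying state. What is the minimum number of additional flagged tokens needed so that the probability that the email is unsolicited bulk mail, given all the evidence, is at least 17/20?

21

Prior odds = 0.0003/0.9997 = 3/9997.
Bayes factor of the evidence already in hand = 4.
Odds after that evidence = (3/9997) × 4 = 12/9997.
Target odds = 0.85/0.15 = 17/3.
Need 1.5ⁿ ≥ 17/3 ÷ (12/9997) = 169949/36.
1.5²⁰ ≈3325.26 falls short of 169949/36 but 1.5²¹ ≈4987.89 reaches it, so n = 21.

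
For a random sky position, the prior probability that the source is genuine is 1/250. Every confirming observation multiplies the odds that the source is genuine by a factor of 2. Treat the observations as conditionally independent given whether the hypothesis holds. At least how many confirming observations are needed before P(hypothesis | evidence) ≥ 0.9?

Prior odds = 0.004/0.996 = 1/249.
Likelihood ratio per confirming observation = 2.
Target posterior odds = 0.9/0.1 = 9.
Need (1/249) × 2ⁿ ≥ 9, i.e. 2ⁿ ≥ 2241.
2¹¹ = 2048 falls short of 2241 but 2¹² = 4096 reaches it, so n = 12.

12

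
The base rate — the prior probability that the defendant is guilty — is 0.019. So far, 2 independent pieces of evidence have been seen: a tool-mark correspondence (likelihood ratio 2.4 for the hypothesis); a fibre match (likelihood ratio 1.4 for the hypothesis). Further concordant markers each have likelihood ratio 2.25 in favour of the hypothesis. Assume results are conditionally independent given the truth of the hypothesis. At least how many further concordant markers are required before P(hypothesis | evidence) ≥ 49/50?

Prior odds = 0.019/0.981 = 19/981.
Combined Bayes factor of the evidence already in hand = 2.4 × 1.4 = 3.36.
Odds after that evidence = (19/981) × 3.36 = 532/8175.
Target odds = 0.98/0.02 = 49.
Need 2.25ⁿ ≥ 49 ÷ (532/8175) = 57225/76.
2.25⁸ = 43046721/65536 falls short of 57225/76 but 2.25⁹ = 387420489/262144 reaches it, so n = 9.

9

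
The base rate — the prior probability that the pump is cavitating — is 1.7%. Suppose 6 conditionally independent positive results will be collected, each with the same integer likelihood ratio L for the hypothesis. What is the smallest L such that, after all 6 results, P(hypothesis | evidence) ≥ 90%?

Prior odds = 0.017/0.983 = 17/983.
Target odds = 0.9/0.1 = 9.
Need L⁶ ≥ 9 ÷ (17/983) = 8847/17.
2⁶ = 64 < 8847/17 ≤ 729 = 3⁶, so L = 3.

3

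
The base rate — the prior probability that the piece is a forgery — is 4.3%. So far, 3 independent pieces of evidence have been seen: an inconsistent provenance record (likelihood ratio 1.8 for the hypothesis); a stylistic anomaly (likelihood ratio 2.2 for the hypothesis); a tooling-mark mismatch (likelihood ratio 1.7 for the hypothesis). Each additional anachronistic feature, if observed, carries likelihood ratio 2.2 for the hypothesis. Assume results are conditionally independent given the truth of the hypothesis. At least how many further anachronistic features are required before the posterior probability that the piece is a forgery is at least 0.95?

6

Prior odds = 0.043/0.957 = 43/957.
Combined Bayes factor of the evidence already in hand = 1.8 × 2.2 × 1.7 = 6.732.
Odds after that evidence = (43/957) × 6.732 = 2193/7250.
Target odds = 0.95/0.05 = 19.
Need 2.2ⁿ ≥ 19 ÷ (2193/7250) = 137750/2193.
2.2⁵ = 51.53632 falls short of 137750/2193 but 2.2⁶ = 1771561/15625 reaches it, so n = 6.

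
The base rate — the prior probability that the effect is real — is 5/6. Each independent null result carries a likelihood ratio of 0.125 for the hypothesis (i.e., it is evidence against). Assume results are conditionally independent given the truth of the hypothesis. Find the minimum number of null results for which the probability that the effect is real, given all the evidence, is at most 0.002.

Prior odds: (5/6) ÷ (1/6) = 5.
Likelihood ratio per null result = 0.125.
Target odds: 0.002 ÷ 0.998 = 1/499.
Need 5 × 0.125ⁿ ≤ 1/499, i.e. 0.125ⁿ ≤ 1/2495.
0.125³ = 0.001953125 is still above 1/2495 but 0.125⁴ = 1/4096 is at or below it, so n = 4.

4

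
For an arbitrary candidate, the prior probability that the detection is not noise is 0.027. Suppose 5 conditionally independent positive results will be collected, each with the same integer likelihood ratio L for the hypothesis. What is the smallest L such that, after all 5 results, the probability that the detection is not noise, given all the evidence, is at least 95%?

Prior odds = 0.027/0.973 = 27/973.
Target odds = 0.95/0.05 = 19.
Need L⁵ ≥ 19 ÷ (27/973) = 18487/27.
3⁵ = 243 < 18487/27 ≤ 1024 = 4⁵, so L = 4.

4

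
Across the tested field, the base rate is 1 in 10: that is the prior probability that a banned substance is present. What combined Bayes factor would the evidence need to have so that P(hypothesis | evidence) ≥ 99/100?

Prior odds = 0.1/0.9 = 1/9.
Target odds = 0.99/0.01 = 99.
Required Bayes factor = 99 ÷ (1/9) = 891.

891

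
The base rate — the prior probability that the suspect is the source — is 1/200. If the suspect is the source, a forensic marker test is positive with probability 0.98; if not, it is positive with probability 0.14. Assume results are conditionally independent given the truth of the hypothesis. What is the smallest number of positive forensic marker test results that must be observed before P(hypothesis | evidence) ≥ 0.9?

4

Prior odds = 0.005/0.995 = 1/199.
Likelihood ratio of a positive = 0.98/0.14 = 7.
Target posterior odds = 0.9/0.1 = 9.
Need (1/199) × 7ⁿ ≥ 9, i.e. 7ⁿ ≥ 1791.
7³ = 343 falls short of 1791 but 7⁴ = 2401 reaches it, so n = 4.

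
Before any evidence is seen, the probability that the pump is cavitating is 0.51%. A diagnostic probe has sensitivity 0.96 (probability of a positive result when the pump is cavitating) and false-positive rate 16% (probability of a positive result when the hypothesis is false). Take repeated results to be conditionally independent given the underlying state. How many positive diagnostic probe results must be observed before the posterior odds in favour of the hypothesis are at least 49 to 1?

6

Prior odds: 0.0051 ÷ 0.9949 = 51/9949.
Likelihood ratio of a positive result = 0.96/0.16 = 6.
Target odds = 49.
Require 6ⁿ ≥ 49 ÷ (51/9949) = 487501/51.
6⁵ = 7776 falls short of 487501/51 but 6⁶ = 46656 reaches it, so n = 6.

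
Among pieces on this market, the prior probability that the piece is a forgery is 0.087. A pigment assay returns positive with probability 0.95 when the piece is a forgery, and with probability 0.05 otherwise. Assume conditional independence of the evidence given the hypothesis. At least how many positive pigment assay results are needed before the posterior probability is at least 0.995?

3

Prior odds: 0.087 ÷ 0.913 = 87/913.
Likelihood ratio of a positive result = 0.95/0.05 = 19.
Target odds: 0.995 ÷ 0.005 = 199.
Need (87/913) × 19ⁿ ≥ 199, i.e. 19ⁿ ≥ 181687/87.
19² = 361 falls short of 181687/87 but 19³ = 6859 reaches it, so n = 3.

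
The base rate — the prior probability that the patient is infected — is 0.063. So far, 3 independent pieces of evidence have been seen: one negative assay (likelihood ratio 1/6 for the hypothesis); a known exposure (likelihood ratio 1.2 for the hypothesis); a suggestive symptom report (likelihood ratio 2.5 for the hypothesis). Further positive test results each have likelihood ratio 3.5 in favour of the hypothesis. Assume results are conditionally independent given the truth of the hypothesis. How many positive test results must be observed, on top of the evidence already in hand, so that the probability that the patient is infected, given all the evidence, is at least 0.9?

5

Prior odds = 0.063/0.937 = 63/937.
Combined Bayes factor of the evidence already in hand = (1/6) × 1.2 × 2.5 = 0.5.
Odds after that evidence = (63/937) × 0.5 = 63/1874.
Target odds = 0.9/0.1 = 9.
Need 3.5ⁿ ≥ 9 ÷ (63/1874) = 1874/7.
3.5⁴ = 150.0625 falls short of 1874/7 but 3.5⁵ = 525.21875 reaches it, so n = 5.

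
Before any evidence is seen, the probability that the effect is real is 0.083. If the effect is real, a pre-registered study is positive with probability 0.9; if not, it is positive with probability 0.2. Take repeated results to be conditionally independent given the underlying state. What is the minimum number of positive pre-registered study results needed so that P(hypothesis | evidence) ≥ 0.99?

Prior odds = 0.083/0.917 = 83/917.
Likelihood ratio of a positive = 0.9/0.2 = 4.5.
Target odds: 0.99 ÷ 0.01 = 99.
Require 4.5ⁿ ≥ 99 ÷ (83/917) = 90783/83.
4.5⁴ = 410.0625 falls short of 90783/83 but 4.5⁵ = 1845.28125 reaches it, so n = 5.

5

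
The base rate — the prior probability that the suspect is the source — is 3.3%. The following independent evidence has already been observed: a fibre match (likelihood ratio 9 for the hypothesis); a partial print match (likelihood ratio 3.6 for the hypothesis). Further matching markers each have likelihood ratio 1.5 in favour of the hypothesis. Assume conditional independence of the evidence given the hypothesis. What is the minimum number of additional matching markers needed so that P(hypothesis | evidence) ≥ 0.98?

Prior odds = 0.033/0.967 = 33/967.
Combined Bayes factor of the evidence already in hand = 9 × 3.6 = 32.4.
Odds after that evidence = (33/967) × 32.4 = 5346/4835.
Target odds = 0.98/0.02 = 49.
Need 1.5ⁿ ≥ 49 ÷ (5346/4835) = 236915/5346.
1.5⁹ = 19683/512 falls short of 236915/5346 but 1.5¹⁰ = 59049/1024 reaches it, so n = 10.

10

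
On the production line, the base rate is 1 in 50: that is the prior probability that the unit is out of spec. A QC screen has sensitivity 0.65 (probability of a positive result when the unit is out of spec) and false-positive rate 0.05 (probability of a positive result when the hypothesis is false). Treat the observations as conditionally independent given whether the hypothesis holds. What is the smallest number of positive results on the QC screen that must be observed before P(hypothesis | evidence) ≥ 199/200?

4

Prior odds = 0.02/0.98 = 1/49.
Likelihood ratio of a positive result = 0.65/0.05 = 13.
Target odds: 0.995 ÷ 0.005 = 199.
Require 13ⁿ ≥ 199 ÷ (1/49) = 9751.
13³ = 2197 falls short of 9751 but 13⁴ = 28561 reaches it, so n = 4.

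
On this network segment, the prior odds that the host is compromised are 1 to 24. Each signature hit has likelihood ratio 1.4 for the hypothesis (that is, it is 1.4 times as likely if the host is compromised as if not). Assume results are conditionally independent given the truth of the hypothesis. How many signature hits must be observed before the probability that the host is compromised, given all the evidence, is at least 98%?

Prior odds = 1/24.
Likelihood ratio per signature hit = 1.4.
Target posterior odds = 0.98/0.02 = 49.
Need (1/24) × 1.4ⁿ ≥ 49, i.e. 1.4ⁿ ≥ 1176.
1.4²¹ ≈1171.36 falls short of 1176 but 1.4²² ≈1639.9 reaches it, so n = 22.

22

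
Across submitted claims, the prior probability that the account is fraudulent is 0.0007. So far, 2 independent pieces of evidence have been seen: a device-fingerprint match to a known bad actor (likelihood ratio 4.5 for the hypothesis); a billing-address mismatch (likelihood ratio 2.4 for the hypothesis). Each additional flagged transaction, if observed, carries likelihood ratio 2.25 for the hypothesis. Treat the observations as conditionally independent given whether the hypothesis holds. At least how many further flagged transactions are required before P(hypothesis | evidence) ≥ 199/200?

Prior odds = 0.0007/0.9993 = 7/9993.
Combined Bayes factor of the evidence already in hand = 4.5 × 2.4 = 10.8.
Odds after that evidence = (7/9993) × 10.8 = 126/16655.
Target odds = 0.995/0.005 = 199.
Need 2.25ⁿ ≥ 199 ÷ (126/16655) = 3314345/126.
2.25¹² ≈16834.1 falls short of 3314345/126 but 2.25¹³ ≈37876.8 reaches it, so n = 13.

13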